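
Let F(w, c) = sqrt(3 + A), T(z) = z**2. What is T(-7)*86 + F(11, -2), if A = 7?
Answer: 4214 + sqrt(10) ≈ 4217.2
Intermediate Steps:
F(w, c) = sqrt(10) (F(w, c) = sqrt(3 + 7) = sqrt(10))
T(-7)*86 + F(11, -2) = (-7)**2*86 + sqrt(10) = 49*86 + sqrt(10) = 4214 + sqrt(10)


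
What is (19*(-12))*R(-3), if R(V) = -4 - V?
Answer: 228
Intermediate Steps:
(19*(-12))*R(-3) = (19*(-12))*(-4 - 1*(-3)) = -228*(-4 + 3) = -228*(-1) = 228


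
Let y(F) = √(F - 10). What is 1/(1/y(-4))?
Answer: I*√14 ≈ 3.7417*I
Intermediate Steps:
y(F) = √(-10 + F)
1/(1/y(-4)) = 1/(1/(√(-10 - 4))) = 1/(1/(√(-14))) = 1/(1/(I*√14)) = 1/(-I*√14/14) = I*√14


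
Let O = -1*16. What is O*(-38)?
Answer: 608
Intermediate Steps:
O = -16
O*(-38) = -16*(-38) = 608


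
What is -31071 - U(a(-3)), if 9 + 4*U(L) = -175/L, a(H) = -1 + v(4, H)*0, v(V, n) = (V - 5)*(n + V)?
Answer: -62225/2 ≈ -31113.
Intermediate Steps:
v(V, n) = (-5 + V)*(V + n)
a(H) = -1 (a(H) = -1 + (4² - 5*4 - 5*H + 4*H)*0 = -1 + (16 - 20 - 5*H + 4*H)*0 = -1 + (-4 - H)*0 = -1 + 0 = -1)
U(L) = -9/4 - 175/(4*L) (U(L) = -9/4 + (-175/L)/4 = -9/4 - 175/(4*L))
-31071 - U(a(-3)) = -31071 - (-175 - 9*(-1))/(4*(-1)) = -31071 - (-1)*(-175 + 9)/4 = -31071 - (-1)*(-166)/4 = -31071 - 1*83/2 = -31071 - 83/2 = -62225/2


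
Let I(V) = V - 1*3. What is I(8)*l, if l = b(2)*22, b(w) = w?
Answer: 220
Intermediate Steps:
I(V) = -3 + V (I(V) = V - 3 = -3 + V)
l = 44 (l = 2*22 = 44)
I(8)*l = (-3 + 8)*44 = 5*44 = 220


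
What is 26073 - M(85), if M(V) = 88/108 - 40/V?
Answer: 11967349/459 ≈ 26073.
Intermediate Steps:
M(V) = 22/27 - 40/V (M(V) = 88*(1/108) - 40/V = 22/27 - 40/V)
26073 - M(85) = 26073 - (22/27 - 40/85) = 26073 - (22/27 - 40*1/85) = 26073 - (22/27 - 8/17) = 26073 - 1*158/459 = 26073 - 158/459 = 11967349/459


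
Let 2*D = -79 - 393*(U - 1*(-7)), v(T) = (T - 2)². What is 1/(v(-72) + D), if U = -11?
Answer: 2/12445 ≈ 0.00016071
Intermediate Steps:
v(T) = (-2 + T)²
D = 1493/2 (D = (-79 - 393*(-11 - 1*(-7)))/2 = (-79 - 393*(-11 + 7))/2 = (-79 - 393*(-4))/2 = (-79 + 1572)/2 = (½)*1493 = 1493/2 ≈ 746.50)
1/(v(-72) + D) = 1/((-2 - 72)² + 1493/2) = 1/((-74)² + 1493/2) = 1/(5476 + 1493/2) = 1/(12445/2) = 2/12445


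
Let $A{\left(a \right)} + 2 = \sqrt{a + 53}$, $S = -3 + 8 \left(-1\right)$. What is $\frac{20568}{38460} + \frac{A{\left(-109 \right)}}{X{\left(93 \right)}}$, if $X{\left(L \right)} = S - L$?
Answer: $\frac{92333}{166660} - \frac{i \sqrt{14}}{52} \approx 0.55402 - 0.071955 i$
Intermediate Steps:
$S = -11$ ($S = -3 - 8 = -11$)
$A{\left(a \right)} = -2 + \sqrt{53 + a}$ ($A{\left(a \right)} = -2 + \sqrt{a + 53} = -2 + \sqrt{53 + a}$)
$X{\left(L \right)} = -11 - L$
$\frac{20568}{38460} + \frac{A{\left(-109 \right)}}{X{\left(93 \right)}} = \frac{20568}{38460} + \frac{-2 + \sqrt{53 - 109}}{-11 - 93} = 20568 \cdot \frac{1}{38460} + \frac{-2 + \sqrt{-56}}{-11 - 93} = \frac{1714}{3205} + \frac{-2 + 2 i \sqrt{14}}{-104} = \frac{1714}{3205} + \left(-2 + 2 i \sqrt{14}\right) \left(- \frac{1}{104}\right) = \frac{1714}{3205} + \left(\frac{1}{52} - \frac{i \sqrt{14}}{52}\right) = \frac{92333}{166660} - \frac{i \sqrt{14}}{52}$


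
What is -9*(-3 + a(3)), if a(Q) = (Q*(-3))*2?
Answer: 189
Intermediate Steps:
a(Q) = -6*Q (a(Q) = -3*Q*2 = -6*Q)
-9*(-3 + a(3)) = -9*(-3 - 6*3) = -9*(-3 - 18) = -9*(-21) = 189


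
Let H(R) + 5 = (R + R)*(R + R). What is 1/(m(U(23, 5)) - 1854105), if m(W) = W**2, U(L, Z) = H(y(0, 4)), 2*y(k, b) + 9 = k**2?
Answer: -1/1848329 ≈ -5.4103e-7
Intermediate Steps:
y(k, b) = -9/2 + k**2/2
H(R) = -5 + 4*R**2 (H(R) = -5 + (R + R)*(R + R) = -5 + (2*R)*(2*R) = -5 + 4*R**2)
U(L, Z) = 76 (U(L, Z) = -5 + 4*(-9/2 + (1/2)*0**2)**2 = -5 + 4*(-9/2 + (1/2)*0)**2 = -5 + 4*(-9/2 + 0)**2 = -5 + 4*(-9/2)**2 = -5 + 4*(81/4) = -5 + 81 = 76)
1/(m(U(23, 5)) - 1854105) = 1/(76**2 - 1854105) = 1/(5776 - 1854105) = 1/(-1848329) = -1/1848329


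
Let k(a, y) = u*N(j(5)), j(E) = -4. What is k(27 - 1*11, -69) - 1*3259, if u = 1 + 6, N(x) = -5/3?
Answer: -9812/3 ≈ -3270.7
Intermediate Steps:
N(x) = -5/3 (N(x) = -5*⅓ = -5/3)
u = 7
k(a, y) = -35/3 (k(a, y) = 7*(-5/3) = -35/3)
k(27 - 1*11, -69) - 1*3259 = -35/3 - 1*3259 = -35/3 - 3259 = -9812/3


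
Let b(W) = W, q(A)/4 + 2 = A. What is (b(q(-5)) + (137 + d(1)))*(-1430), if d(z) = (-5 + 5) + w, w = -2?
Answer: -153010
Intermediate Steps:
q(A) = -8 + 4*A
d(z) = -2 (d(z) = (-5 + 5) - 2 = 0 - 2 = -2)
(b(q(-5)) + (137 + d(1)))*(-1430) = ((-8 + 4*(-5)) + (137 - 2))*(-1430) = ((-8 - 20) + 135)*(-1430) = (-28 + 135)*(-1430) = 107*(-1430) = -153010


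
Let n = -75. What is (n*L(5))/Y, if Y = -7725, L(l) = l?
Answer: 5/103 ≈ 0.048544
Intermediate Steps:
(n*L(5))/Y = -75*5/(-7725) = -375*(-1/7725) = 5/103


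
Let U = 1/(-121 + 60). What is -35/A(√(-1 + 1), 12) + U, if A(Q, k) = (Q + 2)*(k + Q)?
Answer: -2159/1464 ≈ -1.4747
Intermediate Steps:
A(Q, k) = (2 + Q)*(Q + k)
U = -1/61 (U = 1/(-61) = -1/61 ≈ -0.016393)
-35/A(√(-1 + 1), 12) + U = -35/((√(-1 + 1))² + 2*√(-1 + 1) + 2*12 + √(-1 + 1)*12) - 1/61 = -35/((√0)² + 2*√0 + 24 + √0*12) - 1/61 = -35/(0² + 2*0 + 24 + 0*12) - 1/61 = -35/(0 + 0 + 24 + 0) - 1/61 = -35/24 - 1/61 = -2159/1464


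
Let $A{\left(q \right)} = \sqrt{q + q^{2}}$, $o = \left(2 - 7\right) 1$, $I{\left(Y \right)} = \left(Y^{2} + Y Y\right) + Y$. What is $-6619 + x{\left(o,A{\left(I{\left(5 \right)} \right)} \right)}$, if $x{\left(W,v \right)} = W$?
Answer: $-6624$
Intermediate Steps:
$I{\left(Y \right)} = Y + 2 Y^{2}$ ($I{\left(Y \right)} = \left(Y^{2} + Y^{2}\right) + Y = 2 Y^{2} + Y = Y + 2 Y^{2}$)
$o = -5$ ($o = \left(-5\right) 1 = -5$)
$-6619 + x{\left(o,A{\left(I{\left(5 \right)} \right)} \right)} = -6619 - 5 = -6624$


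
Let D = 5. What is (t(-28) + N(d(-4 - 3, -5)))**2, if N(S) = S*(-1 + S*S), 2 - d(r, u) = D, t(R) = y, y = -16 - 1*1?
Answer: 1681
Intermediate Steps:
y = -17 (y = -16 - 1 = -17)
t(R) = -17
d(r, u) = -3 (d(r, u) = 2 - 1*5 = 2 - 5 = -3)
N(S) = S*(-1 + S**2)
(t(-28) + N(d(-4 - 3, -5)))**2 = (-17 + ((-3)**3 - 1*(-3)))**2 = (-17 + (-27 + 3))**2 = (-17 - 24)**2 = (-41)**2 = 1681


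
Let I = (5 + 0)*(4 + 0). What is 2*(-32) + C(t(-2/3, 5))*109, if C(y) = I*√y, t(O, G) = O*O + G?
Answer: 15068/3 ≈ 5022.7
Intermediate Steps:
I = 20 (I = 5*4 = 20)
t(O, G) = G + O² (t(O, G) = O² + G = G + O²)
C(y) = 20*√y
2*(-32) + C(t(-2/3, 5))*109 = 2*(-32) + (20*√(5 + (-2/3)²))*109 = -64 + (20*√(5 + (-2*⅓)²))*109 = -64 + (20*√(5 + (-⅔)²))*109 = -64 + (20*√(5 + 4/9))*109 = -64 + (20*√(49/9))*109 = -64 + (20*(7/3))*109 = -64 + (140/3)*109 = -64 + 15260/3 = 15068/3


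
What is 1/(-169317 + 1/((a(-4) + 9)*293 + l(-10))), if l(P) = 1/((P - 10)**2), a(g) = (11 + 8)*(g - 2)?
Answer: -12305999/2083614833083 ≈ -5.9061e-6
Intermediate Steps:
a(g) = -38 + 19*g (a(g) = 19*(-2 + g) = -38 + 19*g)
l(P) = (-10 + P)**(-2) (l(P) = 1/((-10 + P)**2) = (-10 + P)**(-2))
1/(-169317 + 1/((a(-4) + 9)*293 + l(-10))) = 1/(-169317 + 1/(((-38 + 19*(-4)) + 9)*293 + (-10 - 10)**(-2))) = 1/(-169317 + 1/(((-38 - 76) + 9)*293 + (-20)**(-2))) = 1/(-169317 + 1/((-114 + 9)*293 + 1/400)) = 1/(-169317 + 1/(-105*293 + 1/400)) = 1/(-169317 + 1/(-30765 + 1/400)) = 1/(-169317 + 1/(-12305999/400)) = 1/(-169317 - 400/12305999) = 1/(-2083614833083/12305999) = -12305999/2083614833083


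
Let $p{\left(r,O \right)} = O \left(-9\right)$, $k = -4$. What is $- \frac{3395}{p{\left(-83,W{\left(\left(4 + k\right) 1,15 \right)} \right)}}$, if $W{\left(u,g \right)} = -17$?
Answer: $- \frac{3395}{153} \approx -22.19$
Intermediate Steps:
$p{\left(r,O \right)} = - 9 O$
$- \frac{3395}{p{\left(-83,W{\left(\left(4 + k\right) 1,15 \right)} \right)}} = - \frac{3395}{\left(-9\right) \left(-17\right)} = - \frac{3395}{153}$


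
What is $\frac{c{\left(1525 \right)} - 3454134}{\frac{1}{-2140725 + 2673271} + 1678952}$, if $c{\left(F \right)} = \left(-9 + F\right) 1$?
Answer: $- \frac{1838677905428}{894119171793} \approx -2.0564$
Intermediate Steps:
$c{\left(F \right)} = -9 + F$
$\frac{c{\left(1525 \right)} - 3454134}{\frac{1}{-2140725 + 2673271} + 1678952} = \frac{\left(-9 + 1525\right) - 3454134}{\frac{1}{-2140725 + 2673271} + 1678952} = \frac{1516 - 3454134}{\frac{1}{532546} + 1678952} = - \frac{3452618}{\frac{1}{532546} + 1678952} = - \frac{3452618}{\frac{894119171793}{532546}} = \left(-3452618\right) \frac{532546}{894119171793} = - \frac{1838677905428}{894119171793}$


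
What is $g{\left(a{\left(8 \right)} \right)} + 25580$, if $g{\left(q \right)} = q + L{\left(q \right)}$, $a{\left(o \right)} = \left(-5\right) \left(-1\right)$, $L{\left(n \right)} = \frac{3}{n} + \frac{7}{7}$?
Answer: $\frac{127933}{5} \approx 25587.0$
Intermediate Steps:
$L{\left(n \right)} = 1 + \frac{3}{n}$ ($L{\left(n \right)} = \frac{3}{n} + 7 \cdot \frac{1}{7} = \frac{3}{n} + 1 = 1 + \frac{3}{n}$)
$a{\left(o \right)} = 5$
$g{\left(q \right)} = q + \frac{3 + q}{q}$
$g{\left(a{\left(8 \right)} \right)} + 25580 = \left(1 + 5 + \frac{3}{5}\right) + 25580 = \frac{33}{5} + 25580 = \frac{127933}{5}$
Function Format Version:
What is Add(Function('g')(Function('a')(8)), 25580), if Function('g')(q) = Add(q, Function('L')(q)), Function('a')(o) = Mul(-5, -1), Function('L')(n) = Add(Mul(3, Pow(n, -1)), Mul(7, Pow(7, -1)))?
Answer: Rational(127933, 5) ≈ 25587.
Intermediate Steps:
Function('L')(n) = Add(1, Mul(3, Pow(n, -1))) (Function('L')(n) = Add(Mul(3, Pow(n, -1)), Mul(7, Rational(1, 7))) = Add(Mul(3, Pow(n, -1)), 1) = Add(1, Mul(3, Pow(n, -1))))
Function('a')(o) = 5
Function('g')(q) = Add(q, Mul(Pow(q, -1), Add(3, q)))
Add(Function('g')(Function('a')(8)), 25580) = Add(Add(1, 5, Mul(3, Pow(5, -1))), 25580) = Add(Add(1, 5, Mul(3, Rational(1, 5))), 25580) = Add(Add(1, 5, Rational(3, 5)), 25580) = Add(Rational(33, 5), 25580) = Rational(127933, 5)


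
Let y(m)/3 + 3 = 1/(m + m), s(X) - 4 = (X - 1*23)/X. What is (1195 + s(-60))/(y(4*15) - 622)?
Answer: -144046/75717 ≈ -1.9024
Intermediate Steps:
s(X) = 4 + (-23 + X)/X (s(X) = 4 + (X - 1*23)/X = 4 + (X - 23)/X = 4 + (-23 + X)/X)
y(m) = -9 + 3/(2*m) (y(m) = -9 + 3/(m + m) = -9 + 3/((2*m)) = -9 + 3*(1/(2*m)) = -9 + 3/(2*m))
(1195 + s(-60))/(y(4*15) - 622) = (1195 + (5 - 23/(-60)))/((-9 + 3/(2*((4*15)))) - 622) = (1195 + (5 - 23*(-1/60)))/((-9 + (3/2)/60) - 622) = (1195 + (5 + 23/60))/((-9 + (3/2)*(1/60)) - 622) = (1195 + 323/60)/((-9 + 1/40) - 622) = 72023/(60*(-359/40 - 622)) = 72023/(60*(-25239/40)) = (72023/60)*(-40/25239) = -144046/75717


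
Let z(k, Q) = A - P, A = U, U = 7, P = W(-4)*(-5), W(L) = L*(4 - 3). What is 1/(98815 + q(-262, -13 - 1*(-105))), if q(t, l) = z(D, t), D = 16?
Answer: 1/98802 ≈ 1.0121e-5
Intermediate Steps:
W(L) = L (W(L) = L*1 = L)
P = 20 (P = -4*(-5) = 20)
A = 7
z(k, Q) = -13 (z(k, Q) = 7 - 1*20 = 7 - 20 = -13)
q(t, l) = -13
1/(98815 + q(-262, -13 - 1*(-105))) = 1/(98815 - 13) = 1/98802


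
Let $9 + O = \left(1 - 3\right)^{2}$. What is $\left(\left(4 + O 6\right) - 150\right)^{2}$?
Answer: $30976$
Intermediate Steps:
$O = -5$ ($O = -9 + \left(1 - 3\right)^{2} = -9 + \left(-2\right)^{2} = -9 + 4 = -5$)
$\left(\left(4 + O 6\right) - 150\right)^{2} = \left(\left(4 - 30\right) - 150\right)^{2} = \left(-26 - 150\right)^{2} = \left(-176\right)^{2} = 30976$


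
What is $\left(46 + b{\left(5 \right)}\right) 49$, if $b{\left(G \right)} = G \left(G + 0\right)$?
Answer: $3479$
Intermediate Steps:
$b{\left(G \right)} = G^{2}$ ($b{\left(G \right)} = G G = G^{2}$)
$\left(46 + b{\left(5 \right)}\right) 49 = \left(46 + 5^{2}\right) 49 = \left(46 + 25\right) 49 = 71 \cdot 49 = 3479$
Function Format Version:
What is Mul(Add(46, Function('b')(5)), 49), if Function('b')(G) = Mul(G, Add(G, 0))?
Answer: 3479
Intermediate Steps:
Function('b')(G) = Pow(G, 2) (Function('b')(G) = Mul(G, G) = Pow(G, 2))
Mul(Add(46, Function('b')(5)), 49) = Mul(Add(46, Pow(5, 2)), 49) = Mul(Add(46, 25), 49) = Mul(71, 49) = 3479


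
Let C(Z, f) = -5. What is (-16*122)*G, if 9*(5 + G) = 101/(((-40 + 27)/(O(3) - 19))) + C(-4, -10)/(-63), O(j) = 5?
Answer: -102073984/7371 ≈ -13848.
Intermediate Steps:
G = 52292/7371 (G = -5 + (101/(((-40 + 27)/(5 - 19))) - 5/(-63))/9 = -5 + (101/((-13/(-14))) - 5*(-1/63))/9 = -5 + (101/((-13*(-1/14))) + 5/63)/9 = -5 + (101/(13/14) + 5/63)/9 = -5 + (101*(14/13) + 5/63)/9 = -5 + (1414/13 + 5/63)/9 = -5 + (⅑)*(89147/819) = -5 + 89147/7371 = 52292/7371 ≈ 7.0943)
(-16*122)*G = -16*122*(52292/7371) = -1952*52292/7371 = -102073984/7371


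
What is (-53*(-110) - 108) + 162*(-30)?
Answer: 862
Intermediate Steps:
(-53*(-110) - 108) + 162*(-30) = (5830 - 108) - 4860 = 5722 - 4860 = 862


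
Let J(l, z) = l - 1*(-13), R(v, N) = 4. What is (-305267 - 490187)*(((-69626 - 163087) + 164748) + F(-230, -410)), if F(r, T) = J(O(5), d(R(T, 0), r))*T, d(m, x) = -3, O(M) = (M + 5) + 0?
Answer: 61564162330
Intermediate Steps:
O(M) = 5 + M (O(M) = (5 + M) + 0 = 5 + M)
J(l, z) = 13 + l (J(l, z) = l + 13 = 13 + l)
F(r, T) = 23*T (F(r, T) = (13 + (5 + 5))*T = (13 + 10)*T = 23*T)
(-305267 - 490187)*(((-69626 - 163087) + 164748) + F(-230, -410)) = (-305267 - 490187)*(((-69626 - 163087) + 164748) + 23*(-410)) = -795454*((-232713 + 164748) - 9430) = -795454*(-67965 - 9430) = -795454*(-77395) = 61564162330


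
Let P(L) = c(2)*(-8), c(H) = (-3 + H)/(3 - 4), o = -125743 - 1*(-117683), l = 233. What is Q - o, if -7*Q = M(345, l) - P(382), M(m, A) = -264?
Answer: 56676/7 ≈ 8096.6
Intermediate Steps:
o = -8060 (o = -125743 + 117683 = -8060)
c(H) = 3 - H (c(H) = (-3 + H)/(-1) = (-3 + H)*(-1) = 3 - H)
P(L) = -8 (P(L) = (3 - 1*2)*(-8) = (3 - 2)*(-8) = 1*(-8) = -8)
Q = 256/7 (Q = -(-264 - 1*(-8))/7 = -(-264 + 8)/7 = -⅐*(-256) = 256/7 ≈ 36.571)
Q - o = 256/7 - 1*(-8060) = 256/7 + 8060 = 56676/7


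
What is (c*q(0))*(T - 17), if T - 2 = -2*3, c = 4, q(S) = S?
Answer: 0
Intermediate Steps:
T = -4 (T = 2 - 2*3 = 2 - 6 = -4)
(c*q(0))*(T - 17) = (4*0)*(-4 - 17) = 0*(-21) = 0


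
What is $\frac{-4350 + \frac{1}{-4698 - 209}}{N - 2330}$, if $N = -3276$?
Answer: $\frac{21345451}{27508642} \approx 0.77595$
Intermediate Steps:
$\frac{-4350 + \frac{1}{-4698 - 209}}{N - 2330} = \frac{-4350 + \frac{1}{-4698 - 209}}{-3276 - 2330} = \frac{-4350 + \frac{1}{-4907}}{-5606} = \left(-4350 - \frac{1}{4907}\right) \left(- \frac{1}{5606}\right) = \left(- \frac{21345451}{4907}\right) \left(- \frac{1}{5606}\right) = \frac{21345451}{27508642}$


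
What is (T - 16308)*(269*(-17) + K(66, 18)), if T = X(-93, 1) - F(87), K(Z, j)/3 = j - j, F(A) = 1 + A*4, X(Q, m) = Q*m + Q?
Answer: 77023039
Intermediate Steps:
X(Q, m) = Q + Q*m
F(A) = 1 + 4*A
K(Z, j) = 0 (K(Z, j) = 3*(j - j) = 3*0 = 0)
T = -535 (T = -93*(1 + 1) - (1 + 4*87) = -93*2 - (1 + 348) = -186 - 1*349 = -186 - 349 = -535)
(T - 16308)*(269*(-17) + K(66, 18)) = (-535 - 16308)*(269*(-17) + 0) = -16843*(-4573 + 0) = -16843*(-4573) = 77023039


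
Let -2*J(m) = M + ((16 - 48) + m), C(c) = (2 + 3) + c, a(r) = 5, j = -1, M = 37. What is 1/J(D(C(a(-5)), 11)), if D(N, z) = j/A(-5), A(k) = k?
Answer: -5/13 ≈ -0.38462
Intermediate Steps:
C(c) = 5 + c
D(N, z) = ⅕ (D(N, z) = -1/(-5) = -1*(-⅕) = ⅕)
J(m) = -5/2 - m/2 (J(m) = -(37 + ((16 - 48) + m))/2 = -(37 + (-32 + m))/2 = -(5 + m)/2 = -5/2 - m/2)
1/J(D(C(a(-5)), 11)) = 1/(-5/2 - ½*⅕) = 1/(-5/2 - ⅒) = 1/(-13/5) = -5/13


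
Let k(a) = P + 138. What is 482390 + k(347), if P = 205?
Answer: 482733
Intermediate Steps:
k(a) = 343 (k(a) = 205 + 138 = 343)
482390 + k(347) = 482390 + 343 = 482733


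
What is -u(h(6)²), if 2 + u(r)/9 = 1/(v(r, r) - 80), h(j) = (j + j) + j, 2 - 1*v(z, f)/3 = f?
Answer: 18837/1046 ≈ 18.009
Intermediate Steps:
v(z, f) = 6 - 3*f
h(j) = 3*j (h(j) = 2*j + j = 3*j)
u(r) = -18 + 9/(-74 - 3*r) (u(r) = -18 + 9/((6 - 3*r) - 80) = -18 + 9/(-74 - 3*r))
-u(h(6)²) = -9*(-149 - 6*(3*6)²)/(74 + 3*(3*6)²) = -9*(-149 - 6*18²)/(74 + 3*18²) = -9*(-149 - 6*324)/(74 + 3*324) = -9*(-149 - 1944)/(74 + 972) = -9*(-2093)/1046 = -1*(-18837/1046) = 18837/1046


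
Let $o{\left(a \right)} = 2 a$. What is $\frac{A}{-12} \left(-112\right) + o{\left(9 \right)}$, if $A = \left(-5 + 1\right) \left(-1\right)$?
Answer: $\frac{166}{3} \approx 55.333$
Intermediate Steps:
$A = 4$ ($A = \left(-4\right) \left(-1\right) = 4$)
$\frac{A}{-12} \left(-112\right) + o{\left(9 \right)} = \frac{4}{-12} \left(-112\right) + 2 \cdot 9 = 4 \left(- \frac{1}{12}\right) \left(-112\right) + 18 = \left(- \frac{1}{3}\right) \left(-112\right) + 18 = \frac{112}{3} + 18 = \frac{166}{3}$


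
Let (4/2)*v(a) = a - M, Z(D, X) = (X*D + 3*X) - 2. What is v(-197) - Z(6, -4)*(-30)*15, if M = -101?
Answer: -17148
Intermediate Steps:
Z(D, X) = -2 + 3*X + D*X (Z(D, X) = (D*X + 3*X) - 2 = (3*X + D*X) - 2 = -2 + 3*X + D*X)
v(a) = 101/2 + a/2 (v(a) = (a - 1*(-101))/2 = (a + 101)/2 = (101 + a)/2 = 101/2 + a/2)
v(-197) - Z(6, -4)*(-30)*15 = (101/2 + (1/2)*(-197)) - (-2 + 3*(-4) + 6*(-4))*(-30)*15 = (101/2 - 197/2) - (-2 - 12 - 24)*(-30)*15 = -48 - (-38*(-30))*15 = -48 - 1140*15 = -48 - 1*17100 = -48 - 17100 = -17148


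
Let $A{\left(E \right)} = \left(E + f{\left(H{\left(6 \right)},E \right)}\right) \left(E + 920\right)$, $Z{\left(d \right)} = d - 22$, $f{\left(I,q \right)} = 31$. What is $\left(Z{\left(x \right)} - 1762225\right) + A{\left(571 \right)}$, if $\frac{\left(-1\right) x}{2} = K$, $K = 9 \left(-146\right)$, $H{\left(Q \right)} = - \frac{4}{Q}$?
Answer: $-862037$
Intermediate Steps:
$K = -1314$
$x = 2628$ ($x = \left(-2\right) \left(-1314\right) = 2628$)
$Z{\left(d \right)} = -22 + d$
$A{\left(E \right)} = \left(31 + E\right) \left(920 + E\right)$ ($A{\left(E \right)} = \left(E + 31\right) \left(E + 920\right) = \left(31 + E\right) \left(920 + E\right)$)
$\left(Z{\left(x \right)} - 1762225\right) + A{\left(571 \right)} = \left(\left(-22 + 2628\right) - 1762225\right) + \left(28520 + 571^{2} + 951 \cdot 571\right) = \left(2606 - 1762225\right) + \left(28520 + 326041 + 543021\right) = -1759619 + 897582 = -862037$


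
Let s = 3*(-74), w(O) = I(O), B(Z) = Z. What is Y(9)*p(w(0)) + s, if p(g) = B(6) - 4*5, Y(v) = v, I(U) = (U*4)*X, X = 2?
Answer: -348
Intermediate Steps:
I(U) = 8*U (I(U) = (U*4)*2 = (4*U)*2 = 8*U)
w(O) = 8*O
p(g) = -14 (p(g) = 6 - 4*5 = 6 - 20 = -14)
s = -222
Y(9)*p(w(0)) + s = 9*(-14) - 222 = -126 - 222 = -348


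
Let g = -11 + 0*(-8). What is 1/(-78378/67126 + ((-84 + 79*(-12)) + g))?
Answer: -33563/35045398 ≈ -0.00095770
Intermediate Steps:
g = -11 (g = -11 + 0 = -11)
1/(-78378/67126 + ((-84 + 79*(-12)) + g)) = 1/(-78378/67126 + ((-84 + 79*(-12)) - 11)) = 1/(-78378*1/67126 + ((-84 - 948) - 11)) = 1/(-39189/33563 + (-1032 - 11)) = 1/(-39189/33563 - 1043) = 1/(-35045398/33563) = -33563/35045398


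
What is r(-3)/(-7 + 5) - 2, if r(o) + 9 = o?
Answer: 4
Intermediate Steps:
r(o) = -9 + o
r(-3)/(-7 + 5) - 2 = (-9 - 3)/(-7 + 5) - 2 = -12/(-2) - 2 = -½*(-12) - 2 = 6 - 2 = 4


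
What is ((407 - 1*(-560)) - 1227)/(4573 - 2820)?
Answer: -260/1753 ≈ -0.14832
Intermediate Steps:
((407 - 1*(-560)) - 1227)/(4573 - 2820) = ((407 + 560) - 1227)/1753 = (967 - 1227)*(1/1753) = -260*1/1753 = -260/1753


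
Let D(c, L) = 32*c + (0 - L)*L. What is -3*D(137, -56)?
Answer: -3744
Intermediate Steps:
D(c, L) = -L**2 + 32*c (D(c, L) = 32*c + (-L)*L = 32*c - L**2 = -L**2 + 32*c)
-3*D(137, -56) = -3*(-1*(-56)**2 + 32*137) = -3*(-1*3136 + 4384) = -3*(-3136 + 4384) = -3*1248 = -3744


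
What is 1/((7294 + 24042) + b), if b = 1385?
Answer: 1/32721 ≈ 3.0561e-5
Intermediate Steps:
1/((7294 + 24042) + b) = 1/((7294 + 24042) + 1385) = 1/(31336 + 1385) = 1/32721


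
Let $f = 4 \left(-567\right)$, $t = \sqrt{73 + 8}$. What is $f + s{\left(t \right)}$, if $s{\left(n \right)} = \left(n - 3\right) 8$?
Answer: $-2220$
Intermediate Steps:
$t = 9$ ($t = \sqrt{81} = 9$)
$s{\left(n \right)} = -24 + 8 n$ ($s{\left(n \right)} = \left(-3 + n\right) 8 = -24 + 8 n$)
$f = -2268$
$f + s{\left(t \right)} = -2268 + \left(-24 + 8 \cdot 9\right) = -2268 + \left(-24 + 72\right) = -2268 + 48 = -2220$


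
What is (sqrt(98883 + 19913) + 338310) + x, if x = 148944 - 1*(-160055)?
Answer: 647309 + 2*sqrt(29699) ≈ 6.4765e+5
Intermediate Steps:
x = 308999 (x = 148944 + 160055 = 308999)
(sqrt(98883 + 19913) + 338310) + x = (sqrt(98883 + 19913) + 338310) + 308999 = (sqrt(118796) + 338310) + 308999 = (2*sqrt(29699) + 338310) + 308999 = (338310 + 2*sqrt(29699)) + 308999 = 647309 + 2*sqrt(29699)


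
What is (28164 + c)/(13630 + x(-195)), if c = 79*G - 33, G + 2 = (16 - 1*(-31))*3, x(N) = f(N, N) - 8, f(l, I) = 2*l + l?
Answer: 39112/13037 ≈ 3.0001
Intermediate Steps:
f(l, I) = 3*l
x(N) = -8 + 3*N (x(N) = 3*N - 8 = -8 + 3*N)
G = 139 (G = -2 + (16 - 1*(-31))*3 = -2 + (16 + 31)*3 = -2 + 47*3 = -2 + 141 = 139)
c = 10948 (c = 79*139 - 33 = 10981 - 33 = 10948)
(28164 + c)/(13630 + x(-195)) = (28164 + 10948)/(13630 + (-8 + 3*(-195))) = 39112/(13630 + (-8 - 585)) = 39112/(13630 - 593) = 39112/13037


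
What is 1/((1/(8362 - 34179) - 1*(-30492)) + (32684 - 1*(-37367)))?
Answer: 25817/2595718630 ≈ 9.9460e-6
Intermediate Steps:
1/((1/(8362 - 34179) - 1*(-30492)) + (32684 - 1*(-37367))) = 1/((1/(-25817) + 30492) + (32684 + 37367)) = 1/((-1/25817 + 30492) + 70051) = 1/(787211963/25817 + 70051) = 1/(2595718630/25817) = 25817/2595718630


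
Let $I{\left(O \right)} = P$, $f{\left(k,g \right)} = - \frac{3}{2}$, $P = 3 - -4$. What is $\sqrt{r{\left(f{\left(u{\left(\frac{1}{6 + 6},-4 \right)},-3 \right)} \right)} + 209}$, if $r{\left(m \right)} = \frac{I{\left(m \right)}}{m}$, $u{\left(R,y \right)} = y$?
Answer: $\frac{\sqrt{1839}}{3} \approx 14.295$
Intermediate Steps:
$P = 7$ ($P = 3 + 4 = 7$)
$f{\left(k,g \right)} = - \frac{3}{2}$ ($f{\left(k,g \right)} = \left(-3\right) \frac{1}{2} = - \frac{3}{2}$)
$I{\left(O \right)} = 7$
$r{\left(m \right)} = \frac{7}{m}$
$\sqrt{r{\left(f{\left(u{\left(\frac{1}{6 + 6},-4 \right)},-3 \right)} \right)} + 209} = \sqrt{\frac{7}{- \frac{3}{2}} + 209} = \sqrt{7 \left(- \frac{2}{3}\right) + 209} = \sqrt{- \frac{14}{3} + 209} = \sqrt{\frac{613}{3}} = \frac{\sqrt{1839}}{3}$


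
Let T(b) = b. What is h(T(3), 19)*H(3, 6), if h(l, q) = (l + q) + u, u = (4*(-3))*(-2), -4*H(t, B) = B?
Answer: -69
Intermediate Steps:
H(t, B) = -B/4
u = 24 (u = -12*(-2) = 24)
h(l, q) = 24 + l + q (h(l, q) = (l + q) + 24 = 24 + l + q)
h(T(3), 19)*H(3, 6) = (24 + 3 + 19)*(-¼*6) = 46*(-3/2) = -69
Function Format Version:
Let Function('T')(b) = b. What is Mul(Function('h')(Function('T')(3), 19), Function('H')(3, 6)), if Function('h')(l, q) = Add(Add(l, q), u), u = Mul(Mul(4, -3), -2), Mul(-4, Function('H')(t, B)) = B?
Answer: -69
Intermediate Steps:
Function('H')(t, B) = Mul(Rational(-1, 4), B)
u = 24 (u = Mul(-12, -2) = 24)
Function('h')(l, q) = Add(24, l, q) (Function('h')(l, q) = Add(Add(l, q), 24) = Add(24, l, q))
Mul(Function('h')(Function('T')(3), 19), Function('H')(3, 6)) = Mul(Add(24, 3, 19), Mul(Rational(-1, 4), 6)) = Mul(46, Rational(-3, 2)) = -69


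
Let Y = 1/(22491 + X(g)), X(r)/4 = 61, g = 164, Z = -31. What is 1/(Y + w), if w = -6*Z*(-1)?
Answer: -22735/4228709 ≈ -0.0053763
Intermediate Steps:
X(r) = 244 (X(r) = 4*61 = 244)
Y = 1/22735 (Y = 1/(22491 + 244) = 1/22735 ≈ 4.3985e-5)
w = -186 (w = -6*(-31)*(-1) = 186*(-1) = -186)
1/(Y + w) = 1/(1/22735 - 186) = 1/(-4228709/22735) = -22735/4228709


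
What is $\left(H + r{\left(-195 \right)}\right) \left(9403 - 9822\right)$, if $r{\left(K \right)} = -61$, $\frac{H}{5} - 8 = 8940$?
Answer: $-18720501$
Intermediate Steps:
$H = 44740$ ($H = 40 + 5 \cdot 8940 = 40 + 44700 = 44740$)
$\left(H + r{\left(-195 \right)}\right) \left(9403 - 9822\right) = \left(44740 - 61\right) \left(9403 - 9822\right) = 44679 \left(-419\right) = -18720501$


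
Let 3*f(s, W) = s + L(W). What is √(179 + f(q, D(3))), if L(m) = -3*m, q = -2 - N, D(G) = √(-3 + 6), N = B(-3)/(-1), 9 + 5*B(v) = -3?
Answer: √(39945 - 225*√3)/15 ≈ 13.259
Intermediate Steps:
B(v) = -12/5 (B(v) = -9/5 + (⅕)*(-3) = -9/5 - ⅗ = -12/5)
N = 12/5 (N = -12/5/(-1) = -12/5*(-1) = 12/5 ≈ 2.4000)
D(G) = √3
q = -22/5 (q = -2 - 1*12/5 = -2 - 12/5 = -22/5 ≈ -4.4000)
f(s, W) = -W + s/3 (f(s, W) = (s - 3*W)/3 = -W + s/3)
√(179 + f(q, D(3))) = √(179 + (-√3 + (⅓)*(-22/5))) = √(179 + (-√3 - 22/15)) = √(179 + (-22/15 - √3)) = √(2663/15 - √3)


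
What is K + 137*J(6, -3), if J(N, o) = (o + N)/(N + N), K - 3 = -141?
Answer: -415/4 ≈ -103.75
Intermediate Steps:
K = -138 (K = 3 - 141 = -138)
J(N, o) = (N + o)/(2*N) (J(N, o) = (N + o)/((2*N)) = (N + o)*(1/(2*N)) = (N + o)/(2*N))
K + 137*J(6, -3) = -138 + 137*((½)*(6 - 3)/6) = -138 + 137*((½)*(⅙)*3) = -138 + 137*(¼) = -138 + 137/4 = -415/4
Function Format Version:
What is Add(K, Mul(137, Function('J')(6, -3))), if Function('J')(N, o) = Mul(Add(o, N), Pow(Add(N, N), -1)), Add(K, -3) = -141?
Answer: Rational(-415, 4) ≈ -103.75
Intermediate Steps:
K = -138 (K = Add(3, -141) = -138)
Function('J')(N, o) = Mul(Rational(1, 2), Pow(N, -1), Add(N, o)) (Function('J')(N, o) = Mul(Add(N, o), Pow(Mul(2, N), -1)) = Mul(Add(N, o), Mul(Rational(1, 2), Pow(N, -1))) = Mul(Rational(1, 2), Pow(N, -1), Add(N, o)))
Add(K, Mul(137, Function('J')(6, -3))) = Add(-138, Mul(137, Mul(Rational(1, 2), Pow(6, -1), Add(6, -3)))) = Add(-138, Mul(137, Mul(Rational(1, 2), Rational(1, 6), 3))) = Add(-138, Mul(137, Rational(1, 4))) = Add(-138, Rational(137, 4)) = Rational(-415, 4)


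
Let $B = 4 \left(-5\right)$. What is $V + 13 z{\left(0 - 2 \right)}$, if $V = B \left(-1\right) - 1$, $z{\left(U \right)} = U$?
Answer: $-7$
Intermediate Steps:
$B = -20$
$V = 19$ ($V = \left(-20\right) \left(-1\right) - 1 = 20 - 1 = 19$)
$V + 13 z{\left(0 - 2 \right)} = 19 + 13 \left(0 - 2\right) = 19 + 13 \left(-2\right) = 19 - 26 = -7$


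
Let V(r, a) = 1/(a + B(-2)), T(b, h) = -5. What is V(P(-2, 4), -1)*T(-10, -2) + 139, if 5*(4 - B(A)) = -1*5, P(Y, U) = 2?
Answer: 551/4 ≈ 137.75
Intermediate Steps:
B(A) = 5 (B(A) = 4 - (-1)*5/5 = 4 - 1/5*(-5) = 4 + 1 = 5)
V(r, a) = 1/(5 + a) (V(r, a) = 1/(a + 5) = 1/(5 + a))
V(P(-2, 4), -1)*T(-10, -2) + 139 = -5/(5 - 1) + 139 = -5/4 + 139 = 551/4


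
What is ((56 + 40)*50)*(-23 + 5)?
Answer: -86400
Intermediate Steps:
((56 + 40)*50)*(-23 + 5) = (96*50)*(-18) = 4800*(-18) = -86400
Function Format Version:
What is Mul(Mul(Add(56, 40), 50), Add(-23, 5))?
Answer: -86400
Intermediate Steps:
Mul(Mul(Add(56, 40), 50), Add(-23, 5)) = Mul(Mul(96, 50), -18) = Mul(4800, -18) = -86400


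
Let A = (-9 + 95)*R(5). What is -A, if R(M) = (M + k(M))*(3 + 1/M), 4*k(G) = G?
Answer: -1720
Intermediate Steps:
k(G) = G/4
R(M) = 5*M*(3 + 1/M)/4 (R(M) = (M + M/4)*(3 + 1/M) = (5*M/4)*(3 + 1/M) = 5*M*(3 + 1/M)/4)
A = 1720 (A = (-9 + 95)*(5/4 + (15/4)*5) = 86*(5/4 + 75/4) = 86*20 = 1720)
-A = -1*1720 = -1720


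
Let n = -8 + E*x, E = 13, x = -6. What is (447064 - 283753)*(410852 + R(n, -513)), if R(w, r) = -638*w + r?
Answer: 75973420377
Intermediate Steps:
n = -86 (n = -8 + 13*(-6) = -8 - 78 = -86)
R(w, r) = r - 638*w
(447064 - 283753)*(410852 + R(n, -513)) = (447064 - 283753)*(410852 + (-513 - 638*(-86))) = 163311*(410852 + (-513 + 54868)) = 163311*(410852 + 54355) = 163311*465207 = 75973420377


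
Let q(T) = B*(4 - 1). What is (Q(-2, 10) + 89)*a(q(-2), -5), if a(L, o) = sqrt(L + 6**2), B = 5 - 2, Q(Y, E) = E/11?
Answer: 2967*sqrt(5)/11 ≈ 603.13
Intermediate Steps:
Q(Y, E) = E/11 (Q(Y, E) = E*(1/11) = E/11)
B = 3
q(T) = 9 (q(T) = 3*(4 - 1) = 3*3 = 9)
a(L, o) = sqrt(36 + L) (a(L, o) = sqrt(L + 36) = sqrt(36 + L))
(Q(-2, 10) + 89)*a(q(-2), -5) = ((1/11)*10 + 89)*sqrt(36 + 9) = (10/11 + 89)*sqrt(45) = 989*(3*sqrt(5))/11 = 2967*sqrt(5)/11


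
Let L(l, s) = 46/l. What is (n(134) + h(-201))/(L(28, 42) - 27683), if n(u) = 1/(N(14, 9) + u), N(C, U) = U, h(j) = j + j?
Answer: 804790/55418077 ≈ 0.014522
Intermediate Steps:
h(j) = 2*j
n(u) = 1/(9 + u)
(n(134) + h(-201))/(L(28, 42) - 27683) = (1/(9 + 134) + 2*(-201))/(46/28 - 27683) = (1/143 - 402)/(46*(1/28) - 27683) = (1/143 - 402)/(23/14 - 27683) = -57485/(143*(-387539/14)) = -57485/143*(-14/387539) = 804790/55418077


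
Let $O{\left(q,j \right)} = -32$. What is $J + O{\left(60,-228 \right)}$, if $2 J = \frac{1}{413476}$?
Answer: $- \frac{26462463}{826952} \approx -32.0$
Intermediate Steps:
$J = \frac{1}{826952}$ ($J = \frac{1}{2 \cdot 413476} = \frac{1}{2} \cdot \frac{1}{413476} = \frac{1}{826952} \approx 1.2093 \cdot 10^{-6}$)
$J + O{\left(60,-228 \right)} = \frac{1}{826952} - 32 = - \frac{26462463}{826952}$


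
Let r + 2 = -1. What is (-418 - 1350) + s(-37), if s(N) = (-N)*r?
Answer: -1879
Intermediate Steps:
r = -3 (r = -2 - 1 = -3)
s(N) = 3*N (s(N) = -N*(-3) = 3*N)
(-418 - 1350) + s(-37) = (-418 - 1350) + 3*(-37) = -1768 - 111 = -1879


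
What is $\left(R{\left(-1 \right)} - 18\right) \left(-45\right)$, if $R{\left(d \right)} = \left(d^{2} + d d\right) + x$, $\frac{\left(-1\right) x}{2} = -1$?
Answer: $630$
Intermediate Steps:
$x = 2$ ($x = \left(-2\right) \left(-1\right) = 2$)
$R{\left(d \right)} = 2 + 2 d^{2}$ ($R{\left(d \right)} = \left(d^{2} + d d\right) + 2 = \left(d^{2} + d^{2}\right) + 2 = 2 d^{2} + 2 = 2 + 2 d^{2}$)
$\left(R{\left(-1 \right)} - 18\right) \left(-45\right) = \left(\left(2 + 2 \left(-1\right)^{2}\right) - 18\right) \left(-45\right) = \left(\left(2 + 2 \cdot 1\right) - 18\right) \left(-45\right) = \left(\left(2 + 2\right) - 18\right) \left(-45\right) = \left(4 - 18\right) \left(-45\right) = \left(-14\right) \left(-45\right) = 630$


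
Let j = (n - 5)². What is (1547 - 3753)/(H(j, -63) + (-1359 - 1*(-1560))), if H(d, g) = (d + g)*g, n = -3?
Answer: -1103/69 ≈ -15.986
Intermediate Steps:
j = 64 (j = (-3 - 5)² = (-8)² = 64)
H(d, g) = g*(d + g)
(1547 - 3753)/(H(j, -63) + (-1359 - 1*(-1560))) = (1547 - 3753)/(-63*(64 - 63) + (-1359 - 1*(-1560))) = -2206/(-63*1 + (-1359 + 1560)) = -2206/(-63 + 201) = -2206/138 = -2206*1/138 = -1103/69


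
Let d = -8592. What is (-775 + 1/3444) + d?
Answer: -32259947/3444 ≈ -9367.0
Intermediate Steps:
(-775 + 1/3444) + d = (-775 + 1/3444) - 8592 = -2669099/3444 - 8592 = -32259947/3444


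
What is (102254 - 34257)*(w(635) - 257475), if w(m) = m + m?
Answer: -17421171385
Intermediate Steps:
w(m) = 2*m
(102254 - 34257)*(w(635) - 257475) = (102254 - 34257)*(2*635 - 257475) = 67997*(1270 - 257475) = 67997*(-256205) = -17421171385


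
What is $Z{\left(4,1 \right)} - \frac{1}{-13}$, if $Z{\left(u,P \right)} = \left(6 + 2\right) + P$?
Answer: $\frac{118}{13} \approx 9.0769$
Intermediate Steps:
$Z{\left(u,P \right)} = 8 + P$
$Z{\left(4,1 \right)} - \frac{1}{-13} = \left(8 + 1\right) - \frac{1}{-13} = 9 - - \frac{1}{13} = 9 + \frac{1}{13} = \frac{118}{13}$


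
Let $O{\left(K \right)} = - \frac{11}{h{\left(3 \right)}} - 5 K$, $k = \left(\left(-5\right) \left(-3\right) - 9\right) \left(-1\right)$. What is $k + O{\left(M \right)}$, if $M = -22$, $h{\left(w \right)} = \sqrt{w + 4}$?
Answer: $104 - \frac{11 \sqrt{7}}{7} \approx 99.842$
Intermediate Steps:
$k = -6$ ($k = \left(15 - 9\right) \left(-1\right) = 6 \left(-1\right) = -6$)
$h{\left(w \right)} = \sqrt{4 + w}$
$O{\left(K \right)} = - 5 K - \frac{11 \sqrt{7}}{7}$ ($O{\left(K \right)} = - \frac{11}{\sqrt{4 + 3}} - 5 K = - \frac{11}{\sqrt{7}} - 5 K = - 11 \frac{\sqrt{7}}{7} - 5 K = - \frac{11 \sqrt{7}}{7} - 5 K = - 5 K - \frac{11 \sqrt{7}}{7}$)
$k + O{\left(M \right)} = -6 - \left(-110 + \frac{11 \sqrt{7}}{7}\right) = -6 + \left(110 - \frac{11 \sqrt{7}}{7}\right) = 104 - \frac{11 \sqrt{7}}{7}$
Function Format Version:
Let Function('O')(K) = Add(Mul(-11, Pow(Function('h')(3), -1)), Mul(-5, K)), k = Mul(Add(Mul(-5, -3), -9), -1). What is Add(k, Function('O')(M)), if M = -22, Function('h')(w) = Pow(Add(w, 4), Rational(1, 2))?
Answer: Add(104, Mul(Rational(-11, 7), Pow(7, Rational(1, 2)))) ≈ 99.842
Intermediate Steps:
k = -6 (k = Mul(Add(15, -9), -1) = Mul(6, -1) = -6)
Function('h')(w) = Pow(Add(4, w), Rational(1, 2))
Function('O')(K) = Add(Mul(-5, K), Mul(Rational(-11, 7), Pow(7, Rational(1, 2)))) (Function('O')(K) = Add(Mul(-11, Pow(Pow(Add(4, 3), Rational(1, 2)), -1)), Mul(-5, K)) = Add(Mul(-11, Pow(Pow(7, Rational(1, 2)), -1)), Mul(-5, K)) = Add(Mul(-11, Mul(Rational(1, 7), Pow(7, Rational(1, 2)))), Mul(-5, K)) = Add(Mul(Rational(-11, 7), Pow(7, Rational(1, 2))), Mul(-5, K)) = Add(Mul(-5, K), Mul(Rational(-11, 7), Pow(7, Rational(1, 2)))))
Add(k, Function('O')(M)) = Add(-6, Add(Mul(-5, -22), Mul(Rational(-11, 7), Pow(7, Rational(1, 2))))) = Add(-6, Add(110, Mul(Rational(-11, 7), Pow(7, Rational(1, 2))))) = Add(104, Mul(Rational(-11, 7), Pow(7, Rational(1, 2))))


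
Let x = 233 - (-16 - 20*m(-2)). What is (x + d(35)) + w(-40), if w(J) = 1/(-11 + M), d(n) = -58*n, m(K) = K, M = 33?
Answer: -40061/22 ≈ -1821.0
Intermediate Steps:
x = 209 (x = 233 - (-16 - 20*(-2)) = 233 - (-16 + 40) = 233 - 1*24 = 233 - 24 = 209)
w(J) = 1/22 (w(J) = 1/(-11 + 33) = 1/22)
(x + d(35)) + w(-40) = (209 - 58*35) + 1/22 = (209 - 2030) + 1/22 = -1821 + 1/22 = -40061/22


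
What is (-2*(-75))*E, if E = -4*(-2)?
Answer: 1200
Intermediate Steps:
E = 8
(-2*(-75))*E = -2*(-75)*8 = 150*8 = 1200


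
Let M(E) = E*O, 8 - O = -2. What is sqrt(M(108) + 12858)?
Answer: sqrt(13938) ≈ 118.06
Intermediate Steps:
O = 10 (O = 8 - 1*(-2) = 8 + 2 = 10)
M(E) = 10*E (M(E) = E*10 = 10*E)
sqrt(M(108) + 12858) = sqrt(10*108 + 12858) = sqrt(1080 + 12858) = sqrt(13938)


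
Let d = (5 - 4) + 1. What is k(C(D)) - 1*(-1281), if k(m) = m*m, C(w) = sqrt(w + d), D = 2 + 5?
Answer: 1290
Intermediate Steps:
D = 7
d = 2 (d = 1 + 1 = 2)
C(w) = sqrt(2 + w) (C(w) = sqrt(w + 2) = sqrt(2 + w))
k(m) = m**2
k(C(D)) - 1*(-1281) = (sqrt(2 + 7))**2 - 1*(-1281) = (sqrt(9))**2 + 1281 = 3**2 + 1281 = 9 + 1281 = 1290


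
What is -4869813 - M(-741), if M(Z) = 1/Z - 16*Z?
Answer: -3617316728/741 ≈ -4.8817e+6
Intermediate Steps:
-4869813 - M(-741) = -4869813 - (1/(-741) - 16*(-741)) = -4869813 - (-1/741 + 11856) = -4869813 - 1*8785295/741 = -4869813 - 8785295/741 = -3617316728/741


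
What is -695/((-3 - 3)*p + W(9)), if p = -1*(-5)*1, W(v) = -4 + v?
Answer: 139/5 ≈ 27.800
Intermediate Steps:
p = 5 (p = 5*1 = 5)
-695/((-3 - 3)*p + W(9)) = -695/((-3 - 3)*5 + (-4 + 9)) = -695/(-6*5 + 5) = -695/(-30 + 5) = -695/(-25) = -1/25*(-695) = 139/5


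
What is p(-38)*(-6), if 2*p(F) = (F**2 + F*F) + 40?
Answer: -8784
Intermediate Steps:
p(F) = 20 + F**2 (p(F) = ((F**2 + F*F) + 40)/2 = ((F**2 + F**2) + 40)/2 = (2*F**2 + 40)/2 = (40 + 2*F**2)/2 = 20 + F**2)
p(-38)*(-6) = (20 + (-38)**2)*(-6) = (20 + 1444)*(-6) = 1464*(-6) = -8784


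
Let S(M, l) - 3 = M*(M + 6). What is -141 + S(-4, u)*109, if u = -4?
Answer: -686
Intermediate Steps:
S(M, l) = 3 + M*(6 + M) (S(M, l) = 3 + M*(M + 6) = 3 + M*(6 + M))
-141 + S(-4, u)*109 = -141 + (3 + (-4)**2 + 6*(-4))*109 = -141 + (3 + 16 - 24)*109 = -141 - 5*109 = -141 - 545 = -686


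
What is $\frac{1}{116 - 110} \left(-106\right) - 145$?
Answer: $- \frac{488}{3} \approx -162.67$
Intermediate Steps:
$\frac{1}{116 - 110} \left(-106\right) - 145 = \frac{1}{6} \left(-106\right) - 145 = - \frac{53}{3} - 145 = - \frac{488}{3}$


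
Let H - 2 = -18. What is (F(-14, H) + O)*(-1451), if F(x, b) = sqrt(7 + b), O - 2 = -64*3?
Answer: 275690 - 4353*I ≈ 2.7569e+5 - 4353.0*I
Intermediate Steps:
H = -16 (H = 2 - 18 = -16)
O = -190 (O = 2 - 64*3 = 2 - 192 = -190)
(F(-14, H) + O)*(-1451) = (sqrt(7 - 16) - 190)*(-1451) = (sqrt(-9) - 190)*(-1451) = (3*I - 190)*(-1451) = (-190 + 3*I)*(-1451) = 275690 - 4353*I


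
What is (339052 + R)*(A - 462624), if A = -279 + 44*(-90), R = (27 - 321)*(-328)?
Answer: -203311366692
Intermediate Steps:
R = 96432 (R = -294*(-328) = 96432)
A = -4239 (A = -279 - 3960 = -4239)
(339052 + R)*(A - 462624) = (339052 + 96432)*(-4239 - 462624) = 435484*(-466863) = -203311366692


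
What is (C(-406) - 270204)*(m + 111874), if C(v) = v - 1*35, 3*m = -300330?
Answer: -3183867780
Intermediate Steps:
m = -100110 (m = (1/3)*(-300330) = -100110)
C(v) = -35 + v (C(v) = v - 35 = -35 + v)
(C(-406) - 270204)*(m + 111874) = ((-35 - 406) - 270204)*(-100110 + 111874) = (-441 - 270204)*11764 = -270645*11764 = -3183867780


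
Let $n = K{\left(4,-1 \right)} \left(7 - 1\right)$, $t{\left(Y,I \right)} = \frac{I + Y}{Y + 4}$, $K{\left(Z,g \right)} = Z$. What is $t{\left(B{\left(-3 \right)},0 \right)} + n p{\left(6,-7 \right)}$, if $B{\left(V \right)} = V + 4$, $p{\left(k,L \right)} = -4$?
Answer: $- \frac{479}{5} \approx -95.8$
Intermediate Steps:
$B{\left(V \right)} = 4 + V$
$t{\left(Y,I \right)} = \frac{I + Y}{4 + Y}$
$n = 24$ ($n = 4 \left(7 - 1\right) = 4 \cdot 6 = 24$)
$t{\left(B{\left(-3 \right)},0 \right)} + n p{\left(6,-7 \right)} = \frac{0 + \left(4 - 3\right)}{4 + \left(4 - 3\right)} + 24 \left(-4\right) = \frac{0 + 1}{4 + 1} - 96 = \frac{1}{5} \cdot 1 - 96 = \frac{1}{5} - 96 = - \frac{479}{5}$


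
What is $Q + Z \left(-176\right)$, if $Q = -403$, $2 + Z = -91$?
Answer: $15965$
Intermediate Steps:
$Z = -93$ ($Z = -2 - 91 = -93$)
$Q + Z \left(-176\right) = -403 - -16368 = -403 + 16368 = 15965$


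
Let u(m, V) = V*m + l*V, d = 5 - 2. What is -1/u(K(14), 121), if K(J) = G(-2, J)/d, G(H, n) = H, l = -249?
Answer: 3/90629 ≈ 3.3102e-5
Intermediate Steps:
d = 3
K(J) = -⅔ (K(J) = -2/3 = -2*⅓ = -⅔)
u(m, V) = -249*V + V*m (u(m, V) = V*m - 249*V = -249*V + V*m)
-1/u(K(14), 121) = -1/(121*(-249 - ⅔)) = -1/(121*(-749/3)) = -1/(-90629/3) = -1*(-3/90629) = 3/90629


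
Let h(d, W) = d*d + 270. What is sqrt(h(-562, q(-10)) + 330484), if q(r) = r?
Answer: sqrt(646598) ≈ 804.11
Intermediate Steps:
h(d, W) = 270 + d**2 (h(d, W) = d**2 + 270 = 270 + d**2)
sqrt(h(-562, q(-10)) + 330484) = sqrt((270 + (-562)**2) + 330484) = sqrt((270 + 315844) + 330484) = sqrt(316114 + 330484) = sqrt(646598)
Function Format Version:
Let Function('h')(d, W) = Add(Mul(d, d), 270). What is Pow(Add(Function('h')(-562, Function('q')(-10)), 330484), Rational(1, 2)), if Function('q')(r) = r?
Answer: Pow(646598, Rational(1, 2)) ≈ 804.11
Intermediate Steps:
Function('h')(d, W) = Add(270, Pow(d, 2)) (Function('h')(d, W) = Add(Pow(d, 2), 270) = Add(270, Pow(d, 2)))
Pow(Add(Function('h')(-562, Function('q')(-10)), 330484), Rational(1, 2)) = Pow(Add(Add(270, Pow(-562, 2)), 330484), Rational(1, 2)) = Pow(Add(Add(270, 315844), 330484), Rational(1, 2)) = Pow(Add(316114, 330484), Rational(1, 2)) = Pow(646598, Rational(1, 2))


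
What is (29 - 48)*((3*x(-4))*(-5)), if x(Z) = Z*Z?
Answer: 4560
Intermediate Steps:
x(Z) = Z²
(29 - 48)*((3*x(-4))*(-5)) = (29 - 48)*((3*(-4)²)*(-5)) = -19*3*16*(-5) = -912*(-5) = -19*(-240) = 4560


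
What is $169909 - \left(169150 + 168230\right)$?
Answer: $-167471$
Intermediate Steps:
$169909 - \left(169150 + 168230\right) = 169909 - 337380 = -167471$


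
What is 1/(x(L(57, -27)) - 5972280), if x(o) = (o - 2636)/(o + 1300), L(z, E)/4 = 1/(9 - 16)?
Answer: -379/2263494889 ≈ -1.6744e-7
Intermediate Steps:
L(z, E) = -4/7 (L(z, E) = 4/(9 - 16) = 4/(-7) = 4*(-⅐) = -4/7)
x(o) = (-2636 + o)/(1300 + o)
1/(x(L(57, -27)) - 5972280) = 1/((-2636 - 4/7)/(1300 - 4/7) - 5972280) = 1/(-18456/7/(9096/7) - 5972280) = 1/((7/9096)*(-18456/7) - 5972280) = 1/(-769/379 - 5972280) = 1/(-2263494889/379) = -379/2263494889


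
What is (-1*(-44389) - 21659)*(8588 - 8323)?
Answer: 6023450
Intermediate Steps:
(-1*(-44389) - 21659)*(8588 - 8323) = (44389 - 21659)*265 = 22730*265 = 6023450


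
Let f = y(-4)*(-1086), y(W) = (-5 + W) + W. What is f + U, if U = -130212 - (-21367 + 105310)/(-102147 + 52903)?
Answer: -5716848993/49244 ≈ -1.1609e+5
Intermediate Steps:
y(W) = -5 + 2*W
U = -6412075785/49244 (U = -130212 - 83943/(-49244) = -130212 - 83943*(-1)/49244 = -130212 - 1*(-83943/49244) = -130212 + 83943/49244 = -6412075785/49244 ≈ -1.3021e+5)
f = 14118 (f = (-5 + 2*(-4))*(-1086) = (-5 - 8)*(-1086) = -13*(-1086) = 14118)
f + U = 14118 - 6412075785/49244 = -5716848993/49244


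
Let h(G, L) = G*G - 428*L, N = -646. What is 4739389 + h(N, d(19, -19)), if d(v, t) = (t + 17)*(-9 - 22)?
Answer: 5130169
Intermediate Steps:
d(v, t) = -527 - 31*t (d(v, t) = (17 + t)*(-31) = -527 - 31*t)
h(G, L) = G² - 428*L
4739389 + h(N, d(19, -19)) = 4739389 + ((-646)² - 428*(-527 - 31*(-19))) = 4739389 + (417316 - 428*(-527 + 589)) = 4739389 + (417316 - 428*62) = 4739389 + (417316 - 26536) = 4739389 + 390780 = 5130169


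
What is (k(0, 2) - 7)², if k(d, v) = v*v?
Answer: 9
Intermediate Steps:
k(d, v) = v²
(k(0, 2) - 7)² = (2² - 7)² = (4 - 7)² = (-3)² = 9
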